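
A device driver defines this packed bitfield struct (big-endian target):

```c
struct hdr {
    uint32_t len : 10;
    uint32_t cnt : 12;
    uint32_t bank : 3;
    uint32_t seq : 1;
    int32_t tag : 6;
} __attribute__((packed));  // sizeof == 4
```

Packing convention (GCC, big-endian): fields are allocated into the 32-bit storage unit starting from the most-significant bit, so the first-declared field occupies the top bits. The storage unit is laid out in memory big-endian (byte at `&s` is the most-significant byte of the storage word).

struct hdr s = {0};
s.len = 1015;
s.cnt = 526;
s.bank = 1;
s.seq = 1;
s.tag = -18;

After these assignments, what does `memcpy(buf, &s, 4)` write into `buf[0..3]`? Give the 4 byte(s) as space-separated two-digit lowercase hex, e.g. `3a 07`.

len (10b) val=1015 bits=0x3f7 at bit 22: 0xfdc00000
cnt (12b) val=526 bits=0x20e at bit 10: 0xfdc83800
bank (3b) val=1 bits=0x1 at bit 7: 0xfdc83880
seq (1b) val=1 bits=0x1 at bit 6: 0xfdc838c0
tag (6b) val=-18 bits=0x2e at bit 0: 0xfdc838ee
word = 0xfdc838ee → big-endian bytes:
  [0]=0xfd  [1]=0xc8  [2]=0x38  [3]=0xee

fd c8 38 ee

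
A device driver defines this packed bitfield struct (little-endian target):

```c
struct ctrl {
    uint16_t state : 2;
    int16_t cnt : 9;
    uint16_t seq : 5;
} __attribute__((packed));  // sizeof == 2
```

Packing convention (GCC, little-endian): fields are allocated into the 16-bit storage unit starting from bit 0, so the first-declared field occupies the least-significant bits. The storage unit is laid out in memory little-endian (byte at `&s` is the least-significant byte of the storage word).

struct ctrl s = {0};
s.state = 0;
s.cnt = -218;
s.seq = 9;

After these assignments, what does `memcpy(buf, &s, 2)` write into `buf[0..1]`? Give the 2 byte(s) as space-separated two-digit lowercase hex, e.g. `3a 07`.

[0+:2] state=0 & 0x3 = 0x0; word=0x0000
[2+:9] cnt=-218 & 0x1ff = 0x126; word=0x0498
[11+:5] seq=9 & 0x1f = 0x9; word=0x4c98
word = 0x4c98 → little-endian bytes:
  [0]=0x98  [1]=0x4c

98 4c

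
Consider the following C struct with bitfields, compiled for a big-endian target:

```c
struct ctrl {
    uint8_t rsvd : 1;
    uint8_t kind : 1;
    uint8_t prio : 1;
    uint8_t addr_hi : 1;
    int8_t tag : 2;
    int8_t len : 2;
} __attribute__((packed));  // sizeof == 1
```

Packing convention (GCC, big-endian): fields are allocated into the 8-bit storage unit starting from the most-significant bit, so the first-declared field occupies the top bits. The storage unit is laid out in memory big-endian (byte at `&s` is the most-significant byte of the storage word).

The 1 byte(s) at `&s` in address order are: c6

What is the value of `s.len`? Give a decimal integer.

[0]=0xc6 (big-endian) → word 0xc6
rsvd:1 @ bit 7 → (0xc6>>7)&0x1 = 0x1
kind:1 @ bit 6 → (0xc6>>6)&0x1 = 0x1
prio:1 @ bit 5 → (0xc6>>5)&0x1 = 0x0
addr_hi:1 @ bit 4 → (0xc6>>4)&0x1 = 0x0
tag:2 @ bit 2 → (0xc6>>2)&0x3 = 0x1
len:2 @ bit 0 → (0xc6>>0)&0x3 = 0x2  ←
len signed 2b, MSB=1: 2 - 4 = -2

-2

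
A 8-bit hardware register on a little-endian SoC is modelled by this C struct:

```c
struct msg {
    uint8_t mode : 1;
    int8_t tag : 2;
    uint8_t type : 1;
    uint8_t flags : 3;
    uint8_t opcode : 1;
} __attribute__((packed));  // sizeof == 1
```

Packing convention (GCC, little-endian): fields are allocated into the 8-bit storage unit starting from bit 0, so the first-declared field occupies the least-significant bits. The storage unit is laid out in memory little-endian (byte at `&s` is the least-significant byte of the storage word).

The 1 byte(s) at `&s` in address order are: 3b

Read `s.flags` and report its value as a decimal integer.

[0]=0x3b (little-endian) → word 0x3b
mode:1 @ bit 0 → (0x3b>>0)&0x1 = 0x1
tag:2 @ bit 1 → (0x3b>>1)&0x3 = 0x1
type:1 @ bit 3 → (0x3b>>3)&0x1 = 0x1
flags:3 @ bit 4 → (0x3b>>4)&0x7 = 0x3  ←
opcode:1 @ bit 7 → (0x3b>>7)&0x1 = 0x0

3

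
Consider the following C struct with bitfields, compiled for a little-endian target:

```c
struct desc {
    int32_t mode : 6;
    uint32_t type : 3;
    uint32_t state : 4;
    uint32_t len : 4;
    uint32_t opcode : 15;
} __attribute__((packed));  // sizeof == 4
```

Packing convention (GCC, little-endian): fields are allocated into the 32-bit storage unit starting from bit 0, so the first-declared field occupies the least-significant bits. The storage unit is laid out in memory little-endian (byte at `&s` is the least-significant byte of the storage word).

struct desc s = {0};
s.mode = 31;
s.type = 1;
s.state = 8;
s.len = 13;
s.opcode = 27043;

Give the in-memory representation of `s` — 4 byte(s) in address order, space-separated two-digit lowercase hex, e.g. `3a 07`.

mode:6 = 31 → 0x1f << 0 → word 0x0000001f
type:3 = 1 → 0x1 << 6 → word 0x0000005f
state:4 = 8 → 0x8 << 9 → word 0x0000105f
len:4 = 13 → 0xd << 13 → word 0x0001b05f
opcode:15 = 27043 → 0x69a3 << 17 → word 0xd347b05f
word = 0xd347b05f → little-endian bytes:
  [0]=0x5f  [1]=0xb0  [2]=0x47  [3]=0xd3

5f b0 47 d3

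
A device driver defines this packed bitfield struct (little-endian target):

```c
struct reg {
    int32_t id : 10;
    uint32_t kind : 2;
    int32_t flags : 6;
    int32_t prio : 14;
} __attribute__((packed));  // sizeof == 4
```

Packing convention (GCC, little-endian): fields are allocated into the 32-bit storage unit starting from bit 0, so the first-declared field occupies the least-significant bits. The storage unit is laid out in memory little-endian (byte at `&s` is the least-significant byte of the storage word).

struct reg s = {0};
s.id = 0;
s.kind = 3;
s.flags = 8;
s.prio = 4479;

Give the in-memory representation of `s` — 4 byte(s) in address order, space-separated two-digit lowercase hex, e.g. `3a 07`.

00 8c fc 45

[0+:10] id=0 & 0x3ff = 0x0; word=0x00000000
[10+:2] kind=3 & 0x3 = 0x3; word=0x00000c00
[12+:6] flags=8 & 0x3f = 0x8; word=0x00008c00
[18+:14] prio=4479 & 0x3fff = 0x117f; word=0x45fc8c00
word = 0x45fc8c00 → little-endian bytes:
  [0]=0x00  [1]=0x8c  [2]=0xfc  [3]=0x45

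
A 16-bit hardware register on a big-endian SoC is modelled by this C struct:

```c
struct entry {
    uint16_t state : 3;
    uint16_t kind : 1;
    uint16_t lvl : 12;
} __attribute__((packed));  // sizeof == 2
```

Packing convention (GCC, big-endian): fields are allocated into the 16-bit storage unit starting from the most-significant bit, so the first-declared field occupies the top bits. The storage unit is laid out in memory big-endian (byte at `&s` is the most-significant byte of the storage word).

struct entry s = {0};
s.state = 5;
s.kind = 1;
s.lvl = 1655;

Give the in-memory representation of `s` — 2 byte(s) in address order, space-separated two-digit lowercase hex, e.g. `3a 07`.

b6 77

state (3b) val=5 bits=0x5 at bit 13: 0xa000
kind (1b) val=1 bits=0x1 at bit 12: 0xb000
lvl (12b) val=1655 bits=0x677 at bit 0: 0xb677
word = 0xb677 → big-endian bytes:
  [0]=0xb6  [1]=0x77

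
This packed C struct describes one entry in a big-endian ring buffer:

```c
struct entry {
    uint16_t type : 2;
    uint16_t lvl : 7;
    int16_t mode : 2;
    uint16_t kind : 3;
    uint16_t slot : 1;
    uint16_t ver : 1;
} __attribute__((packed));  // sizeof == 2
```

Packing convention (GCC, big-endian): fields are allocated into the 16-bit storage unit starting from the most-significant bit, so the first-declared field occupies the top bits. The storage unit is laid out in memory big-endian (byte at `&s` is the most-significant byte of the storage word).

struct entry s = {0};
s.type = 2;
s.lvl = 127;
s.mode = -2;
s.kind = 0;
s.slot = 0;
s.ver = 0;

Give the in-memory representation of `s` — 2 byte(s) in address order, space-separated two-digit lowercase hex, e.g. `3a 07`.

bf c0

[14+:2] type=2 & 0x3 = 0x2; word=0x8000
[7+:7] lvl=127 & 0x7f = 0x7f; word=0xbf80
[5+:2] mode=-2 & 0x3 = 0x2; word=0xbfc0
[2+:3] kind=0 & 0x7 = 0x0; word=0xbfc0
[1+:1] slot=0 & 0x1 = 0x0; word=0xbfc0
[0+:1] ver=0 & 0x1 = 0x0; word=0xbfc0
word = 0xbfc0 → big-endian bytes:
  [0]=0xbf  [1]=0xc0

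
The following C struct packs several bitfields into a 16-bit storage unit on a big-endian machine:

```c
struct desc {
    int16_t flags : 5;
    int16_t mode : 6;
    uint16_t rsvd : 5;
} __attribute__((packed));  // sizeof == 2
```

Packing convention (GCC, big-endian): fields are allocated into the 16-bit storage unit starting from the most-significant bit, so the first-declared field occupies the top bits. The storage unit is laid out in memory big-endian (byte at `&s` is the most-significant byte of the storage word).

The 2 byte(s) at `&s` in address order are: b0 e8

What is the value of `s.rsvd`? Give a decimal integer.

8

[0]=0xb0 [1]=0xe8 (big-endian) → word 0xb0e8
flags [11+:5] = (word>>11) & 0x1f = 22
mode [5+:6] = (word>>5) & 0x3f = 7
rsvd [0+:5] = (word>>0) & 0x1f = 8  ←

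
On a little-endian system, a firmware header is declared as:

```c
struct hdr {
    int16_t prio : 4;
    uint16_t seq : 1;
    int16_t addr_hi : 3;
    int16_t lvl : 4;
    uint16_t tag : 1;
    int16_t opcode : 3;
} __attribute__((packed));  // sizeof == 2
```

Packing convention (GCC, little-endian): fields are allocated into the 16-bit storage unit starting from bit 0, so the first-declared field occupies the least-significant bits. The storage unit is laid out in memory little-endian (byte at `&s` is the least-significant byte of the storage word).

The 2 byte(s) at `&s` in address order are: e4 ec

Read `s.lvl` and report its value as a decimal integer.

-4

[0]=0xe4 [1]=0xec (little-endian) → word 0xece4
prio:4 @ bit 0 → (0xece4>>0)&0xf = 0x4
seq:1 @ bit 4 → (0xece4>>4)&0x1 = 0x0
addr_hi:3 @ bit 5 → (0xece4>>5)&0x7 = 0x7
lvl:4 @ bit 8 → (0xece4>>8)&0xf = 0xc  ←
tag:1 @ bit 12 → (0xece4>>12)&0x1 = 0x0
opcode:3 @ bit 13 → (0xece4>>13)&0x7 = 0x7
lvl signed 4b, MSB=1: 12 - 16 = -4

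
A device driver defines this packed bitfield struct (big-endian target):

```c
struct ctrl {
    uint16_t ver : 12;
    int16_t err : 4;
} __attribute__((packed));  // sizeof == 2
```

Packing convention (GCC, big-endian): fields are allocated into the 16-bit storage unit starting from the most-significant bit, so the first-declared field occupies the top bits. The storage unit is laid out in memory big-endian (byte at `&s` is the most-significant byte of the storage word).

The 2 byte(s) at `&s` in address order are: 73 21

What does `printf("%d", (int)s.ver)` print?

[0]=0x73 [1]=0x21 (big-endian) → word 0x7321
ver:12 @ bit 4 → (0x7321>>4)&0xfff = 0x732  ←
err:4 @ bit 0 → (0x7321>>0)&0xf = 0x1

1842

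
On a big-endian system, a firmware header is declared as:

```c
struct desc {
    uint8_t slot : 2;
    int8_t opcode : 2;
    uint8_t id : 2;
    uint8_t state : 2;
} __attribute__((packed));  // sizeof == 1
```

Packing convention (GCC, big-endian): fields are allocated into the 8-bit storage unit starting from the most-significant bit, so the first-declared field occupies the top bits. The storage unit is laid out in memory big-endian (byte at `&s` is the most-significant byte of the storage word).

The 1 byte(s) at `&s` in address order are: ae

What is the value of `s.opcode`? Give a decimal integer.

-2

[0]=0xae (big-endian) → word 0xae
slot [6+:2] = (word>>6) & 0x3 = 2
opcode [4+:2] = (word>>4) & 0x3 = 2  ←
id [2+:2] = (word>>2) & 0x3 = 3
state [0+:2] = (word>>0) & 0x3 = 2
opcode signed 2b, MSB=1: 2 - 4 = -2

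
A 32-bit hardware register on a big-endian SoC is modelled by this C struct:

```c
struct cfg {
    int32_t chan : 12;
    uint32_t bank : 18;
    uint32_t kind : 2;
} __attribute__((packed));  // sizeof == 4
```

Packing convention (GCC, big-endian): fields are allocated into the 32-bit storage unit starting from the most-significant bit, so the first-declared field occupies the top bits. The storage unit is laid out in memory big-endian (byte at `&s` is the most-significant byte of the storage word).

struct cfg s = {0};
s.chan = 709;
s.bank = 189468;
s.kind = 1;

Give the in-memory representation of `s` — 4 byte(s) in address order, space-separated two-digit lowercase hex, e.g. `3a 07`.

2c 5b 90 71

chan:12 = 709 → 0x2c5 << 20 → word 0x2c500000
bank:18 = 189468 → 0x2e41c << 2 → word 0x2c5b9070
kind:2 = 1 → 0x1 << 0 → word 0x2c5b9071
word = 0x2c5b9071 → big-endian bytes:
  [0]=0x2c  [1]=0x5b  [2]=0x90  [3]=0x71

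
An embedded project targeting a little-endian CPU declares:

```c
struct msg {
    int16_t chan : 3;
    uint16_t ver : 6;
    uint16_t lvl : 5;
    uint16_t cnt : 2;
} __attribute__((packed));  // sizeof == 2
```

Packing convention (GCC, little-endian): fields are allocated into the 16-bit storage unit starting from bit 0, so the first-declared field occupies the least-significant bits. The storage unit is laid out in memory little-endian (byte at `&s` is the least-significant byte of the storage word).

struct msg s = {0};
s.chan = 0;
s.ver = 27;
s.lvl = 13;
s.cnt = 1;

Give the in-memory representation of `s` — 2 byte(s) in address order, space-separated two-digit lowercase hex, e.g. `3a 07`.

d8 5a

chan:3 = 0 → 0x0 << 0 → word 0x0000
ver:6 = 27 → 0x1b << 3 → word 0x00d8
lvl:5 = 13 → 0xd << 9 → word 0x1ad8
cnt:2 = 1 → 0x1 << 14 → word 0x5ad8
word = 0x5ad8 → little-endian bytes:
  [0]=0xd8  [1]=0x5a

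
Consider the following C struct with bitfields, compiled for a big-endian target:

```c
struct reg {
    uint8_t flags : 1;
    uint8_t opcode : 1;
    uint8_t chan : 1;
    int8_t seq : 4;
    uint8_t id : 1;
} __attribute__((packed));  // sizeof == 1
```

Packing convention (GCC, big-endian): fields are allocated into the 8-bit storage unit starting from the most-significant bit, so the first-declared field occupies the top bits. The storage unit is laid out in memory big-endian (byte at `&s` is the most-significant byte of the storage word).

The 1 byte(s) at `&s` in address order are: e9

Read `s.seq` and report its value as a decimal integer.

[0]=0xe9 (big-endian) → word 0xe9
flags [7+:1] = (word>>7) & 0x1 = 1
opcode [6+:1] = (word>>6) & 0x1 = 1
chan [5+:1] = (word>>5) & 0x1 = 1
seq [1+:4] = (word>>1) & 0xf = 4  ←
id [0+:1] = (word>>0) & 0x1 = 1
seq signed 4b, MSB=0: value = 4

4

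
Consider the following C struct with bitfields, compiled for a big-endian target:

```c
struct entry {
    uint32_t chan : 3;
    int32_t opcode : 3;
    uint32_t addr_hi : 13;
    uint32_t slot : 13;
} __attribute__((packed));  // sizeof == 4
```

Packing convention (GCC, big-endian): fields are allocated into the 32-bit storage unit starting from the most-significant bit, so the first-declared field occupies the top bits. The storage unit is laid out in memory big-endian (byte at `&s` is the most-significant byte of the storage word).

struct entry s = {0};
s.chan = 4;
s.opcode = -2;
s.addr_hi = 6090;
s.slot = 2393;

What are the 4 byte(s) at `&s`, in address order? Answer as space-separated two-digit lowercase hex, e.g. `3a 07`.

chan:3 = 4 → 0x4 << 29 → word 0x80000000
opcode:3 = -2 → 0x6 << 26 → word 0x98000000
addr_hi:13 = 6090 → 0x17ca << 13 → word 0x9af94000
slot:13 = 2393 → 0x959 << 0 → word 0x9af94959
word = 0x9af94959 → big-endian bytes:
  [0]=0x9a  [1]=0xf9  [2]=0x49  [3]=0x59

9a f9 49 59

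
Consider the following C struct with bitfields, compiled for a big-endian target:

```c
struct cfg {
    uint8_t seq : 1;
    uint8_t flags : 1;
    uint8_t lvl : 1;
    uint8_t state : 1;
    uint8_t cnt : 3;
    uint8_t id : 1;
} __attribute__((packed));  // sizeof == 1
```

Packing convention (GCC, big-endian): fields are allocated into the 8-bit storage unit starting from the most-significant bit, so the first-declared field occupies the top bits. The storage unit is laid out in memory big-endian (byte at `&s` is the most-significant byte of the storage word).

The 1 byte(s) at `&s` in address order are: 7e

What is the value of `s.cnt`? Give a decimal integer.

[0]=0x7e (big-endian) → word 0x7e
seq:1 @ bit 7 → (0x7e>>7)&0x1 = 0x0
flags:1 @ bit 6 → (0x7e>>6)&0x1 = 0x1
lvl:1 @ bit 5 → (0x7e>>5)&0x1 = 0x1
state:1 @ bit 4 → (0x7e>>4)&0x1 = 0x1
cnt:3 @ bit 1 → (0x7e>>1)&0x7 = 0x7  ←
id:1 @ bit 0 → (0x7e>>0)&0x1 = 0x0

7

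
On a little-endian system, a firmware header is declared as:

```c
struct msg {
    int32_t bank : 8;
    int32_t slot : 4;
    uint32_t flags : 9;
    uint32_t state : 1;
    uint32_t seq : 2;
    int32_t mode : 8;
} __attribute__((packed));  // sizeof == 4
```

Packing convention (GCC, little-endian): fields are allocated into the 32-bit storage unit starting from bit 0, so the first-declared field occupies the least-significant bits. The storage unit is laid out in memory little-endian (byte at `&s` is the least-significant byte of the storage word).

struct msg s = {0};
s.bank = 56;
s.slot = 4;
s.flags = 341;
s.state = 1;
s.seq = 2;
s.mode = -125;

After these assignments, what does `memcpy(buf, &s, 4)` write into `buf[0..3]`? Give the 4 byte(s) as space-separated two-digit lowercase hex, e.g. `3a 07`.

38 54 b5 83

bank:8 = 56 → 0x38 << 0 → word 0x00000038
slot:4 = 4 → 0x4 << 8 → word 0x00000438
flags:9 = 341 → 0x155 << 12 → word 0x00155438
state:1 = 1 → 0x1 << 21 → word 0x00355438
seq:2 = 2 → 0x2 << 22 → word 0x00b55438
mode:8 = -125 → 0x83 << 24 → word 0x83b55438
word = 0x83b55438 → little-endian bytes:
  [0]=0x38  [1]=0x54  [2]=0xb5  [3]=0x83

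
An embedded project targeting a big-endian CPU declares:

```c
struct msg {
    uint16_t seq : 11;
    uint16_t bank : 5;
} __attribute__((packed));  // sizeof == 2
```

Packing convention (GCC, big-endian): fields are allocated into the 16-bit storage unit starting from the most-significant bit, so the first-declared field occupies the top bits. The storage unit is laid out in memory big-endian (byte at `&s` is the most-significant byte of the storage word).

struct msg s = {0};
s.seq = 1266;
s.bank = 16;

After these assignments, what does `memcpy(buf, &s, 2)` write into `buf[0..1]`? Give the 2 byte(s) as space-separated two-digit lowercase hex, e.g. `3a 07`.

9e 50

seq (11b) val=1266 bits=0x4f2 at bit 5: 0x9e40
bank (5b) val=16 bits=0x10 at bit 0: 0x9e50
word = 0x9e50 → big-endian bytes:
  [0]=0x9e  [1]=0x50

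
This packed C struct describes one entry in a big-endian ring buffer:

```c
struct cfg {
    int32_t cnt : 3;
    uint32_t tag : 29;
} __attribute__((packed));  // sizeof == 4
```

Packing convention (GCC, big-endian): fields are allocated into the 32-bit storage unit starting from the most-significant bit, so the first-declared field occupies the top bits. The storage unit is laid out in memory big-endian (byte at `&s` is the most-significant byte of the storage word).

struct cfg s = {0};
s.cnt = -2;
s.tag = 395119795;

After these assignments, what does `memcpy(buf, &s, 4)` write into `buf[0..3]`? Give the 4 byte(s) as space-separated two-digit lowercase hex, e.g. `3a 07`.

cnt (3b) val=-2 bits=0x6 at bit 29: 0xc0000000
tag (29b) val=395119795 bits=0x178d0cb3 at bit 0: 0xd78d0cb3
word = 0xd78d0cb3 → big-endian bytes:
  [0]=0xd7  [1]=0x8d  [2]=0x0c  [3]=0xb3

d7 8d 0c b3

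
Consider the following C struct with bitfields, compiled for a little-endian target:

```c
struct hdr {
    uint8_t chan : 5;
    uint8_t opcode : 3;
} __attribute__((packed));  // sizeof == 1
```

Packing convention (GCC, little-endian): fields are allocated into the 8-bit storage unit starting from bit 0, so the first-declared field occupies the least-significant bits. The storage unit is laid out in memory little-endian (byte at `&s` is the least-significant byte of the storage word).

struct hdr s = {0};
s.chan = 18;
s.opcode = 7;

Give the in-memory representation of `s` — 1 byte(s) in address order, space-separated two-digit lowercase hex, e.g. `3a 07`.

f2

chan (5b) val=18 bits=0x12 at bit 0: 0x12
opcode (3b) val=7 bits=0x7 at bit 5: 0xf2
word = 0xf2 → little-endian bytes:
  [0]=0xf2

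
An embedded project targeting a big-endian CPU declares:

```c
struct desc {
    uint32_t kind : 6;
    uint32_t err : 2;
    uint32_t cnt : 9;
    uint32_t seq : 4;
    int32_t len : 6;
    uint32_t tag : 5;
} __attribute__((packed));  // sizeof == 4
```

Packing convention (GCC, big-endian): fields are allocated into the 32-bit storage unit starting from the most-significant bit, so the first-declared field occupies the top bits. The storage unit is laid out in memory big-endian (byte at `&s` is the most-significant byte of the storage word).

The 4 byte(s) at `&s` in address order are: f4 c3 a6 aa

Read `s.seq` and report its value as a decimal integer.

[0]=0xf4 [1]=0xc3 [2]=0xa6 [3]=0xaa (big-endian) → word 0xf4c3a6aa
kind:6 @ bit 26 → (0xf4c3a6aa>>26)&0x3f = 0x3d
err:2 @ bit 24 → (0xf4c3a6aa>>24)&0x3 = 0x0
cnt:9 @ bit 15 → (0xf4c3a6aa>>15)&0x1ff = 0x187
seq:4 @ bit 11 → (0xf4c3a6aa>>11)&0xf = 0x4  ←
len:6 @ bit 5 → (0xf4c3a6aa>>5)&0x3f = 0x35
tag:5 @ bit 0 → (0xf4c3a6aa>>0)&0x1f = 0xa

4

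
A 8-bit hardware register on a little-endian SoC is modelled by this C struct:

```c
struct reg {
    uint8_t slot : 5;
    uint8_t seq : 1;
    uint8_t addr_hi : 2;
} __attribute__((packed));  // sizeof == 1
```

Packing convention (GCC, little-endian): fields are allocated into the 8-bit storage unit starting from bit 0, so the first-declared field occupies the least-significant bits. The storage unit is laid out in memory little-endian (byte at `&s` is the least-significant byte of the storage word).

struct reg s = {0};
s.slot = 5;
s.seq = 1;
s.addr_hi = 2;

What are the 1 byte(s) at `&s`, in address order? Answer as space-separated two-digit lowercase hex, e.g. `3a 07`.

a5

slot (5b) val=5 bits=0x5 at bit 0: 0x05
seq (1b) val=1 bits=0x1 at bit 5: 0x25
addr_hi (2b) val=2 bits=0x2 at bit 6: 0xa5
word = 0xa5 → little-endian bytes:
  [0]=0xa5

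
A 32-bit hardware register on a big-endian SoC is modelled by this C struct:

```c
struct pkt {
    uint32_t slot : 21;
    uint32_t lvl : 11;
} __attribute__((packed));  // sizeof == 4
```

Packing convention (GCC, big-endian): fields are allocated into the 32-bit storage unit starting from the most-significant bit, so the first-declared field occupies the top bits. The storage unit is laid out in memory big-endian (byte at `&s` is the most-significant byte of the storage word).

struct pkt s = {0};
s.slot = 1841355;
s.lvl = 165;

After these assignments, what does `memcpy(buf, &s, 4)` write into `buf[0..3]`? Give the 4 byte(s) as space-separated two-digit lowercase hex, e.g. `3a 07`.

e0 c6 58 a5

slot (21b) val=1841355 bits=0x1c18cb at bit 11: 0xe0c65800
lvl (11b) val=165 bits=0xa5 at bit 0: 0xe0c658a5
word = 0xe0c658a5 → big-endian bytes:
  [0]=0xe0  [1]=0xc6  [2]=0x58  [3]=0xa5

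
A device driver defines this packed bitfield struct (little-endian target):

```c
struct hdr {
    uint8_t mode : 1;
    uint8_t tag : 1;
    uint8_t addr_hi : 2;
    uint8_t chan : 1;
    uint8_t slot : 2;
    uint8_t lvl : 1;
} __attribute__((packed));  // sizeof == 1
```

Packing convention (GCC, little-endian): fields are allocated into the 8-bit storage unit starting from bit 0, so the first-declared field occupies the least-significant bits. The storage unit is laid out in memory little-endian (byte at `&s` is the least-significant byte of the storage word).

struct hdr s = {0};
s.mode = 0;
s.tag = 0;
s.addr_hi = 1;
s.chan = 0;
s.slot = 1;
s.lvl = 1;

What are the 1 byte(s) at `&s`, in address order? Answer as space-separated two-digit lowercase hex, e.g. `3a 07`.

a4

mode:1 = 0 → 0x0 << 0 → word 0x00
tag:1 = 0 → 0x0 << 1 → word 0x00
addr_hi:2 = 1 → 0x1 << 2 → word 0x04
chan:1 = 0 → 0x0 << 4 → word 0x04
slot:2 = 1 → 0x1 << 5 → word 0x24
lvl:1 = 1 → 0x1 << 7 → word 0xa4
word = 0xa4 → little-endian bytes:
  [0]=0xa4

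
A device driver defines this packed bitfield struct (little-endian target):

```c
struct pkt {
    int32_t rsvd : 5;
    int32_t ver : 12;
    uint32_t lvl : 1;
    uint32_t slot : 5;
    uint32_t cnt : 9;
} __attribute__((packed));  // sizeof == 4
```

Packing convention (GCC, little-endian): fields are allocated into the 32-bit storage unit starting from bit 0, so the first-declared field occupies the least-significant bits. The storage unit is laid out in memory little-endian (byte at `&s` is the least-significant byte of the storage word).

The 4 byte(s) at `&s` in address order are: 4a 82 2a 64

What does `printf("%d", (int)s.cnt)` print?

[0]=0x4a [1]=0x82 [2]=0x2a [3]=0x64 (little-endian) → word 0x642a824a
rsvd [0+:5] = (word>>0) & 0x1f = 10
ver [5+:12] = (word>>5) & 0xfff = 1042
lvl [17+:1] = (word>>17) & 0x1 = 1
slot [18+:5] = (word>>18) & 0x1f = 10
cnt [23+:9] = (word>>23) & 0x1ff = 200  ←

200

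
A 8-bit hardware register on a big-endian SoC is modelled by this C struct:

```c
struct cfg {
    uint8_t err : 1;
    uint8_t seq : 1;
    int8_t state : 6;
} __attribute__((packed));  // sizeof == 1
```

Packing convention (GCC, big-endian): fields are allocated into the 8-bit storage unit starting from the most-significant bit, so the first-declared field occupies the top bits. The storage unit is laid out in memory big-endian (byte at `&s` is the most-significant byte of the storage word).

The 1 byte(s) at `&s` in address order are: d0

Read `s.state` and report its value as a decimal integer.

16

[0]=0xd0 (big-endian) → word 0xd0
err [7+:1] = (word>>7) & 0x1 = 1
seq [6+:1] = (word>>6) & 0x1 = 1
state [0+:6] = (word>>0) & 0x3f = 16  ←
state signed 6b, MSB=0: value = 16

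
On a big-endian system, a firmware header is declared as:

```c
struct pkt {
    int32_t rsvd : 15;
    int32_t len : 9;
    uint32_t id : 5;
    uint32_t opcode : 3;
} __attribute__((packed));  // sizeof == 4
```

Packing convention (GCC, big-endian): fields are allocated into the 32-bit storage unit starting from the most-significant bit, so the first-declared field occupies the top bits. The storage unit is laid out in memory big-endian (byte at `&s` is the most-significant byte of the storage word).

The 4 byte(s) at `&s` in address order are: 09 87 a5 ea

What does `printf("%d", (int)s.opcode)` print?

2

[0]=0x09 [1]=0x87 [2]=0xa5 [3]=0xea (big-endian) → word 0x0987a5ea
rsvd:15 @ bit 17 → (0x0987a5ea>>17)&0x7fff = 0x4c3
len:9 @ bit 8 → (0x0987a5ea>>8)&0x1ff = 0x1a5
id:5 @ bit 3 → (0x0987a5ea>>3)&0x1f = 0x1d
opcode:3 @ bit 0 → (0x0987a5ea>>0)&0x7 = 0x2  ←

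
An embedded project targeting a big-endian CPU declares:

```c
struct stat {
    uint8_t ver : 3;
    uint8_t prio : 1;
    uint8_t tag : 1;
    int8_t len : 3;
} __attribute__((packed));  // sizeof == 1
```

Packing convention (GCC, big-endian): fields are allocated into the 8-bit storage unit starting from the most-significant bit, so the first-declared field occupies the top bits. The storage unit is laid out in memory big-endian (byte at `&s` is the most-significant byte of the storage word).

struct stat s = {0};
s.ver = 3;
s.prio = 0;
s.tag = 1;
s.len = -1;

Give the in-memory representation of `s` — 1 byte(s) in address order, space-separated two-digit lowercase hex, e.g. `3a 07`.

ver:3 = 3 → 0x3 << 5 → word 0x60
prio:1 = 0 → 0x0 << 4 → word 0x60
tag:1 = 1 → 0x1 << 3 → word 0x68
len:3 = -1 → 0x7 << 0 → word 0x6f
word = 0x6f → big-endian bytes:
  [0]=0x6f

6f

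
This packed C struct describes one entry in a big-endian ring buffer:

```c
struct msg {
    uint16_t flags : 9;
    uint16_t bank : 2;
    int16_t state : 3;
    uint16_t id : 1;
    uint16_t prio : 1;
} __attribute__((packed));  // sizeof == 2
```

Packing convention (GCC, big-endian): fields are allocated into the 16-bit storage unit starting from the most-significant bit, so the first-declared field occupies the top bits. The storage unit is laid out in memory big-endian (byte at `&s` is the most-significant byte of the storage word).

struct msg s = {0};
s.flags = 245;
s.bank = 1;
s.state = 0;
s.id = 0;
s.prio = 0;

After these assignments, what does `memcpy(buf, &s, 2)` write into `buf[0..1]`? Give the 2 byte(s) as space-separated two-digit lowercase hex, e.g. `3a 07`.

7a a0

flags (9b) val=245 bits=0xf5 at bit 7: 0x7a80
bank (2b) val=1 bits=0x1 at bit 5: 0x7aa0
state (3b) val=0 bits=0x0 at bit 2: 0x7aa0
id (1b) val=0 bits=0x0 at bit 1: 0x7aa0
prio (1b) val=0 bits=0x0 at bit 0: 0x7aa0
word = 0x7aa0 → big-endian bytes:
  [0]=0x7a  [1]=0xa0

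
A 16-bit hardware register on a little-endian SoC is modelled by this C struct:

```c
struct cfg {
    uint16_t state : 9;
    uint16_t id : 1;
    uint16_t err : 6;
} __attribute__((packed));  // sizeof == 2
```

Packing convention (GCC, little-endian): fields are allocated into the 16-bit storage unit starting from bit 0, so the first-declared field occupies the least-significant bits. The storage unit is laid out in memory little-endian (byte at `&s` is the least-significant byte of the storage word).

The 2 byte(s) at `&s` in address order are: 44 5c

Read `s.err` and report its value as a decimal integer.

23

[0]=0x44 [1]=0x5c (little-endian) → word 0x5c44
state [0+:9] = (word>>0) & 0x1ff = 68
id [9+:1] = (word>>9) & 0x1 = 0
err [10+:6] = (word>>10) & 0x3f = 23  ←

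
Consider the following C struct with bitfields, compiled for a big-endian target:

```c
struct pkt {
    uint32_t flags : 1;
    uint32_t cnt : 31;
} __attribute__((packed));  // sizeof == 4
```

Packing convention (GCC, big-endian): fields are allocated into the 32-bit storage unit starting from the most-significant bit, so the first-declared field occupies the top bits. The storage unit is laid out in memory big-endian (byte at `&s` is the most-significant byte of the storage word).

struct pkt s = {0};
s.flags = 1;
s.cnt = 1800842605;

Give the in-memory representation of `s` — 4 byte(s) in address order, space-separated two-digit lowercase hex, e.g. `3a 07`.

eb 56 ad 6d

[31+:1] flags=1 & 0x1 = 0x1; word=0x80000000
[0+:31] cnt=1800842605 & 0x7fffffff = 0x6b56ad6d; word=0xeb56ad6d
word = 0xeb56ad6d → big-endian bytes:
  [0]=0xeb  [1]=0x56  [2]=0xad  [3]=0x6d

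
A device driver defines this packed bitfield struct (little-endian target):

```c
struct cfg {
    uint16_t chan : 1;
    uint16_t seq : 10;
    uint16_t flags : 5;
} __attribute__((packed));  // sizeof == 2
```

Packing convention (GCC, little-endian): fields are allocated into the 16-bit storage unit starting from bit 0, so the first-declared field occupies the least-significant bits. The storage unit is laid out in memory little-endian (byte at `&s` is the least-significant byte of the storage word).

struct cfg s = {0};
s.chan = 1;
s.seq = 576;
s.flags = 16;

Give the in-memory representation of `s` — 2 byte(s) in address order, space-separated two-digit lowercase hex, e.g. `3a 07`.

[0+:1] chan=1 & 0x1 = 0x1; word=0x0001
[1+:10] seq=576 & 0x3ff = 0x240; word=0x0481
[11+:5] flags=16 & 0x1f = 0x10; word=0x8481
word = 0x8481 → little-endian bytes:
  [0]=0x81  [1]=0x84

81 84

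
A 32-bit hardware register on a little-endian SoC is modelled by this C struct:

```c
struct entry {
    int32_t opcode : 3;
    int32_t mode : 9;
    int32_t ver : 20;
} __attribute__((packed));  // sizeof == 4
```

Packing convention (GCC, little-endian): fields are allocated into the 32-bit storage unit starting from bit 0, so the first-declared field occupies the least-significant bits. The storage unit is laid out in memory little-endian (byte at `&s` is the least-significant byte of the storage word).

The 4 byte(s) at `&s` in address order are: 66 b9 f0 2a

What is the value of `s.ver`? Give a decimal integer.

[0]=0x66 [1]=0xb9 [2]=0xf0 [3]=0x2a (little-endian) → word 0x2af0b966
opcode:3 @ bit 0 → (0x2af0b966>>0)&0x7 = 0x6
mode:9 @ bit 3 → (0x2af0b966>>3)&0x1ff = 0x12c
ver:20 @ bit 12 → (0x2af0b966>>12)&0xfffff = 0x2af0b  ←
ver signed 20b, MSB=0: value = 175883

175883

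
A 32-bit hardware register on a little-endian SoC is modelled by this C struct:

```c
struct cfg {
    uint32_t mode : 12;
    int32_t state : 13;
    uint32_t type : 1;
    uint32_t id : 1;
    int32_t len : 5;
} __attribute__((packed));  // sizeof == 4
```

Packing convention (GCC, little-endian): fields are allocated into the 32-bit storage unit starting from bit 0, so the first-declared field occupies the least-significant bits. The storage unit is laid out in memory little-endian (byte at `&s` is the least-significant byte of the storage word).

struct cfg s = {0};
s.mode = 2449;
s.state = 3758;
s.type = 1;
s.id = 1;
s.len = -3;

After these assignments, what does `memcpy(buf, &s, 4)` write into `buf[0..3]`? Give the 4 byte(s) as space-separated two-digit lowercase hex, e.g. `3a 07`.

[0+:12] mode=2449 & 0xfff = 0x991; word=0x00000991
[12+:13] state=3758 & 0x1fff = 0xeae; word=0x00eae991
[25+:1] type=1 & 0x1 = 0x1; word=0x02eae991
[26+:1] id=1 & 0x1 = 0x1; word=0x06eae991
[27+:5] len=-3 & 0x1f = 0x1d; word=0xeeeae991
word = 0xeeeae991 → little-endian bytes:
  [0]=0x91  [1]=0xe9  [2]=0xea  [3]=0xee

91 e9 ea ee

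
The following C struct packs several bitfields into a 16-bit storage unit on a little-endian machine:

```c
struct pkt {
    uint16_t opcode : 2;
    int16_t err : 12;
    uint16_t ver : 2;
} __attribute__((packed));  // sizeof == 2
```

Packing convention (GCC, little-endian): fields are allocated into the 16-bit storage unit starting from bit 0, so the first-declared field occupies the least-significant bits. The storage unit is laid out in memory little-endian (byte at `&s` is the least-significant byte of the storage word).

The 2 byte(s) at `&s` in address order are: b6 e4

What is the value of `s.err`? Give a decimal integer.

[0]=0xb6 [1]=0xe4 (little-endian) → word 0xe4b6
opcode:2 @ bit 0 → (0xe4b6>>0)&0x3 = 0x2
err:12 @ bit 2 → (0xe4b6>>2)&0xfff = 0x92d  ←
ver:2 @ bit 14 → (0xe4b6>>14)&0x3 = 0x3
err signed 12b, MSB=1: 2349 - 4096 = -1747

-1747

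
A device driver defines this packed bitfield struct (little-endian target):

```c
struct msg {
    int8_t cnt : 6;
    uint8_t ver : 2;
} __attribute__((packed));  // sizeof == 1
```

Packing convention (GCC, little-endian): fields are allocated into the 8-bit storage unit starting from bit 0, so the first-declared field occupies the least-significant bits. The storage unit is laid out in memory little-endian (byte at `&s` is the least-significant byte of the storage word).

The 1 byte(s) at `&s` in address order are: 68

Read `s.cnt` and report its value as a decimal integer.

-24

[0]=0x68 (little-endian) → word 0x68
cnt [0+:6] = (word>>0) & 0x3f = 40  ←
ver [6+:2] = (word>>6) & 0x3 = 1
cnt signed 6b, MSB=1: 40 - 64 = -24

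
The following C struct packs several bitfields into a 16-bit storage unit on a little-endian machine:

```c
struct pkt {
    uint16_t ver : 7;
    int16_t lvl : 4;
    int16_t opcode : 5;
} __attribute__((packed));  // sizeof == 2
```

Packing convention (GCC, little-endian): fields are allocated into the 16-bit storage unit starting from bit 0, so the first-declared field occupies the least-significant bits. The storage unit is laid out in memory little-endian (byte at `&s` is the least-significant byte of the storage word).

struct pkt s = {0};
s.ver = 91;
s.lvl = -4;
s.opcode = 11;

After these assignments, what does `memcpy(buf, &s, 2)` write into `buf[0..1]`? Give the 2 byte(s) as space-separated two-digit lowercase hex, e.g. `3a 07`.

ver:7 = 91 → 0x5b << 0 → word 0x005b
lvl:4 = -4 → 0xc << 7 → word 0x065b
opcode:5 = 11 → 0xb << 11 → word 0x5e5b
word = 0x5e5b → little-endian bytes:
  [0]=0x5b  [1]=0x5e

5b 5e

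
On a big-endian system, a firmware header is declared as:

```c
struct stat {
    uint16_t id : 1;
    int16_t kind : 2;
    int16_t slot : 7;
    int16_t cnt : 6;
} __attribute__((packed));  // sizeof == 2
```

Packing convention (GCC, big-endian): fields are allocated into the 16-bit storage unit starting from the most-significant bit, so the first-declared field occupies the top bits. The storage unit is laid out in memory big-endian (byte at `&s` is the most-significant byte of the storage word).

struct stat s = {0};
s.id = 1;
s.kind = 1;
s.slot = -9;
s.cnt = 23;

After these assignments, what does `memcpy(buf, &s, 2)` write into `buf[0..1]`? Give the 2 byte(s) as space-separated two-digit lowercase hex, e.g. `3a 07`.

id (1b) val=1 bits=0x1 at bit 15: 0x8000
kind (2b) val=1 bits=0x1 at bit 13: 0xa000
slot (7b) val=-9 bits=0x77 at bit 6: 0xbdc0
cnt (6b) val=23 bits=0x17 at bit 0: 0xbdd7
word = 0xbdd7 → big-endian bytes:
  [0]=0xbd  [1]=0xd7

bd d7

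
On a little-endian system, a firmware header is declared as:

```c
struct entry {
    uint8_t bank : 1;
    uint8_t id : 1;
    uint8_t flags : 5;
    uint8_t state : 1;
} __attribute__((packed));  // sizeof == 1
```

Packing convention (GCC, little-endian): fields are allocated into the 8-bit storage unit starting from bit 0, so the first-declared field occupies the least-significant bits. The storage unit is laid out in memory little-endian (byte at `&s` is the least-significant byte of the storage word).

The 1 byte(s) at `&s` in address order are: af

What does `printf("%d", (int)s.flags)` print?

11

[0]=0xaf (little-endian) → word 0xaf
bank:1 @ bit 0 → (0xaf>>0)&0x1 = 0x1
id:1 @ bit 1 → (0xaf>>1)&0x1 = 0x1
flags:5 @ bit 2 → (0xaf>>2)&0x1f = 0xb  ←
state:1 @ bit 7 → (0xaf>>7)&0x1 = 0x1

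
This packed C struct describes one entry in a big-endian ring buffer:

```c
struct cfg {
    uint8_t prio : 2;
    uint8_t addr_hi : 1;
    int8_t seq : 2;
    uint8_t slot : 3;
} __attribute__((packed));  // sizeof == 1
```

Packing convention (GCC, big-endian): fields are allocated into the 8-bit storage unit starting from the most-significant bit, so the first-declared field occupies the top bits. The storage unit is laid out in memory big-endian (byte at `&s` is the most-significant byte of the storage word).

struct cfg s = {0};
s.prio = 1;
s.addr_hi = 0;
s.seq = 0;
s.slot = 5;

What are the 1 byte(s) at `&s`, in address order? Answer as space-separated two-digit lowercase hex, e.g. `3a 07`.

prio (2b) val=1 bits=0x1 at bit 6: 0x40
addr_hi (1b) val=0 bits=0x0 at bit 5: 0x40
seq (2b) val=0 bits=0x0 at bit 3: 0x40
slot (3b) val=5 bits=0x5 at bit 0: 0x45
word = 0x45 → big-endian bytes:
  [0]=0x45

45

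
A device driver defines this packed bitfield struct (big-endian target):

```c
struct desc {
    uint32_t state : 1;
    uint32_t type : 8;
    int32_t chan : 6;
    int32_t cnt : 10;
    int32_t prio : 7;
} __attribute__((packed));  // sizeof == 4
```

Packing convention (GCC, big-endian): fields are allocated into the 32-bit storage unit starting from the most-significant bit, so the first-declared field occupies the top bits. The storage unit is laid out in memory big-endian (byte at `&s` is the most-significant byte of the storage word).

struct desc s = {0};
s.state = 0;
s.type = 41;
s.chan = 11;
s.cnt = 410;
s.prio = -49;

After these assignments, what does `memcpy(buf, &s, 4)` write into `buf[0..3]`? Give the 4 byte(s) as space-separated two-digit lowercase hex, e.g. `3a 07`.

14 96 cd 4f

state (1b) val=0 bits=0x0 at bit 31: 0x00000000
type (8b) val=41 bits=0x29 at bit 23: 0x14800000
chan (6b) val=11 bits=0xb at bit 17: 0x14960000
cnt (10b) val=410 bits=0x19a at bit 7: 0x1496cd00
prio (7b) val=-49 bits=0x4f at bit 0: 0x1496cd4f
word = 0x1496cd4f → big-endian bytes:
  [0]=0x14  [1]=0x96  [2]=0xcd  [3]=0x4f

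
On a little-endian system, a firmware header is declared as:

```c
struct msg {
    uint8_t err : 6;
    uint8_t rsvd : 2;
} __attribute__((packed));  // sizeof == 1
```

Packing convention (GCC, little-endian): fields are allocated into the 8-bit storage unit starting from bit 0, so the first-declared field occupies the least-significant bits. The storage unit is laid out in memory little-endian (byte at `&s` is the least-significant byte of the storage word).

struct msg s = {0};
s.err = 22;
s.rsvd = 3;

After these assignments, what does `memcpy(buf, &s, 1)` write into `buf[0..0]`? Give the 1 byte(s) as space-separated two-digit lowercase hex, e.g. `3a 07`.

d6

[0+:6] err=22 & 0x3f = 0x16; word=0x16
[6+:2] rsvd=3 & 0x3 = 0x3; word=0xd6
word = 0xd6 → little-endian bytes:
  [0]=0xd6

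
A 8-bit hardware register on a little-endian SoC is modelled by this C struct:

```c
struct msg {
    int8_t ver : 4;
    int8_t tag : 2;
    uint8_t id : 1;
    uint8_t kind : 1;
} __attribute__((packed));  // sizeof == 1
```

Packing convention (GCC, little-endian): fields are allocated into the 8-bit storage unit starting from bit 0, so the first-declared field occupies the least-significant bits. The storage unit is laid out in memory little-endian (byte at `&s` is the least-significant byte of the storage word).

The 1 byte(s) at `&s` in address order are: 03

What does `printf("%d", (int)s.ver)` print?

3

[0]=0x03 (little-endian) → word 0x03
ver:4 @ bit 0 → (0x03>>0)&0xf = 0x3  ←
tag:2 @ bit 4 → (0x03>>4)&0x3 = 0x0
id:1 @ bit 6 → (0x03>>6)&0x1 = 0x0
kind:1 @ bit 7 → (0x03>>7)&0x1 = 0x0
ver signed 4b, MSB=0: value = 3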